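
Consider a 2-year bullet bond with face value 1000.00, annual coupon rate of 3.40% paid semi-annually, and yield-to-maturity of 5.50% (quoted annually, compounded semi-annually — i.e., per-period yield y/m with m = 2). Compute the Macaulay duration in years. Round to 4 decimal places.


Answer: Macaulay duration = 1.9493 years

Derivation:
Coupon per period c = face * coupon_rate / m = 17.000000
Periods per year m = 2; per-period yield y/m = 0.027500
Number of cashflows N = 4
Cashflows (t years, CF_t, discount factor 1/(1+y/m)^(m*t), PV):
  t = 0.5000: CF_t = 17.000000, DF = 0.973236, PV = 16.545012
  t = 1.0000: CF_t = 17.000000, DF = 0.947188, PV = 16.102202
  t = 1.5000: CF_t = 17.000000, DF = 0.921838, PV = 15.671242
  t = 2.0000: CF_t = 1017.000000, DF = 0.897166, PV = 912.417551
Price P = sum_t PV_t = 960.736007
Macaulay numerator sum_t t * PV_t:
  t * PV_t at t = 0.5000: 8.272506
  t * PV_t at t = 1.0000: 16.102202
  t * PV_t at t = 1.5000: 23.506864
  t * PV_t at t = 2.0000: 1824.835102
Macaulay duration D = (sum_t t * PV_t) / P = 1872.716674 / 960.736007 = 1.949252


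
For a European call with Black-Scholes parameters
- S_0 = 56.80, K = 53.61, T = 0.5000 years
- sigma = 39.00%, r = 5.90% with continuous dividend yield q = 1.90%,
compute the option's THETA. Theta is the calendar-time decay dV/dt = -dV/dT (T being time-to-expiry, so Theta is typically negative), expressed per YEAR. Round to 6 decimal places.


d1 = 0.4200058640; d2 = 0.1442342194
phi(d1) = 0.3652617730; exp(-qT) = 0.9905449824; exp(-rT) = 0.9709308776
Theta = -S*exp(-qT)*phi(d1)*sigma/(2*sqrt(T)) - r*K*exp(-rT)*N(d2) + q*S*exp(-qT)*N(d1)
N(d1) = 0.6627594151; N(d2) = 0.5573422398; sqrt(T) = 0.7071067812
Term 1 = -56.8000 * 0.9905449824 * 0.3652617730 * 0.3900 / (2 * 0.7071067812) = -5.6673021849
Term 2 = -0.0590 * 53.6100 * 0.9709308776 * 0.5573422398 = -1.7116229074
Term 3 = 0.0190 * 56.8000 * 0.9905449824 * 0.6627594151 = 0.7084872598
Theta = -5.6673021849 + (-1.7116229074) + (0.7084872598) = -6.670438

Answer: Theta = -6.670438


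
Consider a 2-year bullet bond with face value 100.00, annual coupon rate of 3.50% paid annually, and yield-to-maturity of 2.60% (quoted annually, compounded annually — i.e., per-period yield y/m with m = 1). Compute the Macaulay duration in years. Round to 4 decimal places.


Coupon per period c = face * coupon_rate / m = 3.500000
Periods per year m = 1; per-period yield y/m = 0.026000
Number of cashflows N = 2
Cashflows (t years, CF_t, discount factor 1/(1+y/m)^(m*t), PV):
  t = 1.0000: CF_t = 3.500000, DF = 0.974659, PV = 3.411306
  t = 2.0000: CF_t = 103.500000, DF = 0.949960, PV = 98.320851
Price P = sum_t PV_t = 101.732157
Macaulay numerator sum_t t * PV_t:
  t * PV_t at t = 1.0000: 3.411306
  t * PV_t at t = 2.0000: 196.641702
Macaulay duration D = (sum_t t * PV_t) / P = 200.053008 / 101.732157 = 1.966468

Answer: Macaulay duration = 1.9665 years


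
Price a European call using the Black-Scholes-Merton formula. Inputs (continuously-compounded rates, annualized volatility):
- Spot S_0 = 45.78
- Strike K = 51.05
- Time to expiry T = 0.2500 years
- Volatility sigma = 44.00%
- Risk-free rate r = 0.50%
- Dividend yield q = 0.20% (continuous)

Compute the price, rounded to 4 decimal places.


d1 = (ln(S/K) + (r - q + 0.5*sigma^2) * T) / (sigma * sqrt(T)) = -0.38185559
d2 = d1 - sigma * sqrt(T) = -0.60185559
exp(-rT) = 0.99875078; exp(-qT) = 0.99950012
C = S_0 * exp(-qT) * N(d1) - K * exp(-rT) * N(d2)
N(d1) = 0.35128424; N(d2) = 0.27363513
C = 45.7800 * 0.99950012 * 0.35128424 - 51.0500 * 0.99875078 * 0.27363513 = 2.1221

Answer: Price = 2.1221


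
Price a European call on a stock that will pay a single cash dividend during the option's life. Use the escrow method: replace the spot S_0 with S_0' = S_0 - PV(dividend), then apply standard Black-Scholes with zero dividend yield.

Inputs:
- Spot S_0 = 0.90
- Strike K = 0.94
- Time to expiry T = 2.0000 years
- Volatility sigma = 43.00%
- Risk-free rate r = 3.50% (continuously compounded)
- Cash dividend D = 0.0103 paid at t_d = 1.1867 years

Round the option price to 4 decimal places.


Answer: Price = 0.2179

Derivation:
PV(D) = D * exp(-r * t_d) = 0.0103 * 0.95931624 = 0.00988096
S_0' = S_0 - PV(D) = 0.9000 - 0.00988096 = 0.89011904
d1 = (ln(S_0'/K) + (r + sigma^2/2)*T) / (sigma*sqrt(T)) = 0.32950409
d2 = d1 - sigma*sqrt(T) = -0.27860774
exp(-rT) = 0.93239382
N(d1) = 0.62911265; N(d2) = 0.39027293
C = S_0' * N(d1) - K * exp(-rT) * N(d2) = 0.89011904 * 0.62911265 - 0.9400 * 0.93239382 * 0.39027293 = 0.2179


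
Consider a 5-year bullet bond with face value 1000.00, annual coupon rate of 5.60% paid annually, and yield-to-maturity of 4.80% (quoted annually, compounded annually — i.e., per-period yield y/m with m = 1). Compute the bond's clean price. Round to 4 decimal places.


Answer: Price = 1034.8281

Derivation:
Coupon per period c = face * coupon_rate / m = 56.000000
Periods per year m = 1; per-period yield y/m = 0.048000
Number of cashflows N = 5
Cashflows (t years, CF_t, discount factor 1/(1+y/m)^(m*t), PV):
  t = 1.0000: CF_t = 56.000000, DF = 0.954198, PV = 53.435115
  t = 2.0000: CF_t = 56.000000, DF = 0.910495, PV = 50.987705
  t = 3.0000: CF_t = 56.000000, DF = 0.868793, PV = 48.652390
  t = 4.0000: CF_t = 56.000000, DF = 0.829001, PV = 46.424036
  t = 5.0000: CF_t = 1056.000000, DF = 0.791031, PV = 835.328896
Price P = sum_t PV_t = 1034.828141


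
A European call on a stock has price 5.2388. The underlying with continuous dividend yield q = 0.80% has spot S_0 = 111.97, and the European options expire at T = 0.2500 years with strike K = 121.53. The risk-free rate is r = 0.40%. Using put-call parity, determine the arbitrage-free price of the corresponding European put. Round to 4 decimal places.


Put-call parity: C - P = S_0 * exp(-qT) - K * exp(-rT).
S_0 * exp(-qT) = 111.9700 * 0.99800200 = 111.74628379
K * exp(-rT) = 121.5300 * 0.99900050 = 121.40853074
P = C - S*exp(-qT) + K*exp(-rT)
P = 5.2388 - 111.74628379 + 121.40853074 = 14.9010

Answer: Put price = 14.9010


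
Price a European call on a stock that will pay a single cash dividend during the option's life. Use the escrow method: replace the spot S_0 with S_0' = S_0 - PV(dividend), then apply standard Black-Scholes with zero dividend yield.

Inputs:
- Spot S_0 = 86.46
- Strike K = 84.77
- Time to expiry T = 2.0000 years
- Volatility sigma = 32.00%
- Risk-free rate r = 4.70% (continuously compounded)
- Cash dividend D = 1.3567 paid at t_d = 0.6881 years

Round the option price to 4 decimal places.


PV(D) = D * exp(-r * t_d) = 1.3567 * 0.96817667 = 1.31352529
S_0' = S_0 - PV(D) = 86.4600 - 1.31352529 = 85.14647471
d1 = (ln(S_0'/K) + (r + sigma^2/2)*T) / (sigma*sqrt(T)) = 0.44377867
d2 = d1 - sigma*sqrt(T) = -0.00876967
exp(-rT) = 0.91028276
N(d1) = 0.67139869; N(d2) = 0.49650145
C = S_0' * N(d1) - K * exp(-rT) * N(d2) = 85.14647471 * 0.67139869 - 84.7700 * 0.91028276 * 0.49650145 = 18.8549

Answer: Price = 18.8549


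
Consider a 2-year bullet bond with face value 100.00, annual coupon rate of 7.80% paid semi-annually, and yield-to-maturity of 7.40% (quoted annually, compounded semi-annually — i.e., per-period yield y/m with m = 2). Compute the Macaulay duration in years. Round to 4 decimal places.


Answer: Macaulay duration = 1.8906 years

Derivation:
Coupon per period c = face * coupon_rate / m = 3.900000
Periods per year m = 2; per-period yield y/m = 0.037000
Number of cashflows N = 4
Cashflows (t years, CF_t, discount factor 1/(1+y/m)^(m*t), PV):
  t = 0.5000: CF_t = 3.900000, DF = 0.964320, PV = 3.760849
  t = 1.0000: CF_t = 3.900000, DF = 0.929913, PV = 3.626662
  t = 1.5000: CF_t = 3.900000, DF = 0.896734, PV = 3.497263
  t = 2.0000: CF_t = 103.900000, DF = 0.864739, PV = 89.846367
Price P = sum_t PV_t = 100.731141
Macaulay numerator sum_t t * PV_t:
  t * PV_t at t = 0.5000: 1.880424
  t * PV_t at t = 1.0000: 3.626662
  t * PV_t at t = 1.5000: 5.245895
  t * PV_t at t = 2.0000: 179.692734
Macaulay duration D = (sum_t t * PV_t) / P = 190.445716 / 100.731141 = 1.890634


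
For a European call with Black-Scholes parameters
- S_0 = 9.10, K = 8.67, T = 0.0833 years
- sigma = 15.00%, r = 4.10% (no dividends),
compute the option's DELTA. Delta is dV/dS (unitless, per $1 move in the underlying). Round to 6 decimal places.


Answer: Delta = 0.888509

Derivation:
d1 = 1.2186386745; d2 = 1.1753460654
phi(d1) = 0.1898580402; exp(-qT) = 1.0000000000; exp(-rT) = 0.9965905255
N(d1) = 0.8885093183
Delta = exp(-qT) * N(d1) = 1.0000000000 * 0.8885093183 = 0.888509


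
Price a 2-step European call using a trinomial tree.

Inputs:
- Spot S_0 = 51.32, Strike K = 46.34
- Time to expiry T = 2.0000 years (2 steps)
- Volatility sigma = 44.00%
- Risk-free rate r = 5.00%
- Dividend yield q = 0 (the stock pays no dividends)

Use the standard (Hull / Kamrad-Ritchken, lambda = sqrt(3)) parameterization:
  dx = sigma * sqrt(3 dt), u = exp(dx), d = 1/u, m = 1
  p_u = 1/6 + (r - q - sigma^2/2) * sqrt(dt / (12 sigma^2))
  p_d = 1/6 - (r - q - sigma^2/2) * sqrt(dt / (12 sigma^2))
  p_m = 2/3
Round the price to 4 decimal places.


dt = T/N = 1.000000; dx = sigma*sqrt(3*dt) = 0.762102
u = exp(dx) = 2.142776; d = 1/u = 0.466684
p_u = 0.135962, p_m = 0.666667, p_d = 0.197371
Discount per step: exp(-r*dt) = 0.951229
Stock lattice S(k, j) with j the centered position index:
  k=0: S(0,+0) = 51.3200
  k=1: S(1,-1) = 23.9502; S(1,+0) = 51.3200; S(1,+1) = 109.9673
  k=2: S(2,-2) = 11.1772; S(2,-1) = 23.9502; S(2,+0) = 51.3200; S(2,+1) = 109.9673; S(2,+2) = 235.6353
Terminal payoffs V(N, j) = max(S_T - K, 0):
  V(2,-2) = 0.000000; V(2,-1) = 0.000000; V(2,+0) = 4.980000; V(2,+1) = 63.627283; V(2,+2) = 189.295295
Backward induction: V(k, j) = exp(-r*dt) * [p_u * V(k+1, j+1) + p_m * V(k+1, j) + p_d * V(k+1, j-1)]
  V(1,-1) = exp(-r*dt) * [p_u*4.980000 + p_m*0.000000 + p_d*0.000000] = 0.644069
  V(1,+0) = exp(-r*dt) * [p_u*63.627283 + p_m*4.980000 + p_d*0.000000] = 11.387073
  V(1,+1) = exp(-r*dt) * [p_u*189.295295 + p_m*63.627283 + p_d*4.980000] = 65.766184
  V(0,+0) = exp(-r*dt) * [p_u*65.766184 + p_m*11.387073 + p_d*0.644069] = 15.847685

Answer: Price = V(0,0) = 15.8477


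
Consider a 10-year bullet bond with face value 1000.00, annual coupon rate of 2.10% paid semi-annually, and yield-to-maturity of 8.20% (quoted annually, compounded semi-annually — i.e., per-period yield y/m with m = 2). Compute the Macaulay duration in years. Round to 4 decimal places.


Coupon per period c = face * coupon_rate / m = 10.500000
Periods per year m = 2; per-period yield y/m = 0.041000
Number of cashflows N = 20
Cashflows (t years, CF_t, discount factor 1/(1+y/m)^(m*t), PV):
  t = 0.5000: CF_t = 10.500000, DF = 0.960615, PV = 10.086455
  t = 1.0000: CF_t = 10.500000, DF = 0.922781, PV = 9.689198
  t = 1.5000: CF_t = 10.500000, DF = 0.886437, PV = 9.307587
  t = 2.0000: CF_t = 10.500000, DF = 0.851524, PV = 8.941006
  t = 2.5000: CF_t = 10.500000, DF = 0.817987, PV = 8.588863
  t = 3.0000: CF_t = 10.500000, DF = 0.785770, PV = 8.250588
  t = 3.5000: CF_t = 10.500000, DF = 0.754823, PV = 7.925637
  t = 4.0000: CF_t = 10.500000, DF = 0.725094, PV = 7.613484
  t = 4.5000: CF_t = 10.500000, DF = 0.696536, PV = 7.313626
  t = 5.0000: CF_t = 10.500000, DF = 0.669103, PV = 7.025577
  t = 5.5000: CF_t = 10.500000, DF = 0.642750, PV = 6.748873
  t = 6.0000: CF_t = 10.500000, DF = 0.617435, PV = 6.483068
  t = 6.5000: CF_t = 10.500000, DF = 0.593117, PV = 6.227731
  t = 7.0000: CF_t = 10.500000, DF = 0.569757, PV = 5.982450
  t = 7.5000: CF_t = 10.500000, DF = 0.547317, PV = 5.746830
  t = 8.0000: CF_t = 10.500000, DF = 0.525761, PV = 5.520490
  t = 8.5000: CF_t = 10.500000, DF = 0.505054, PV = 5.303064
  t = 9.0000: CF_t = 10.500000, DF = 0.485162, PV = 5.094202
  t = 9.5000: CF_t = 10.500000, DF = 0.466054, PV = 4.893566
  t = 10.0000: CF_t = 1010.500000, DF = 0.447698, PV = 452.399095
Price P = sum_t PV_t = 589.141391
Macaulay numerator sum_t t * PV_t:
  t * PV_t at t = 0.5000: 5.043228
  t * PV_t at t = 1.0000: 9.689198
  t * PV_t at t = 1.5000: 13.961381
  t * PV_t at t = 2.0000: 17.882012
  t * PV_t at t = 2.5000: 21.472156
  t * PV_t at t = 3.0000: 24.751765
  t * PV_t at t = 3.5000: 27.739730
  t * PV_t at t = 4.0000: 30.453938
  t * PV_t at t = 4.5000: 32.911316
  t * PV_t at t = 5.0000: 35.127885
  t * PV_t at t = 5.5000: 37.118803
  t * PV_t at t = 6.0000: 38.898405
  t * PV_t at t = 6.5000: 40.480249
  t * PV_t at t = 7.0000: 41.877151
  t * PV_t at t = 7.5000: 43.101226
  t * PV_t at t = 8.0000: 44.163920
  t * PV_t at t = 8.5000: 45.076047
  t * PV_t at t = 9.0000: 45.847819
  t * PV_t at t = 9.5000: 46.488876
  t * PV_t at t = 10.0000: 4523.990952
Macaulay duration D = (sum_t t * PV_t) / P = 5126.076056 / 589.141391 = 8.700927

Answer: Macaulay duration = 8.7009 years


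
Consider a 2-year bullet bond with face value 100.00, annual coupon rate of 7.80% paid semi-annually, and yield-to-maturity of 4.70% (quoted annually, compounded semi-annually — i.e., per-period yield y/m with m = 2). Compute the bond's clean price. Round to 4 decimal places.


Coupon per period c = face * coupon_rate / m = 3.900000
Periods per year m = 2; per-period yield y/m = 0.023500
Number of cashflows N = 4
Cashflows (t years, CF_t, discount factor 1/(1+y/m)^(m*t), PV):
  t = 0.5000: CF_t = 3.900000, DF = 0.977040, PV = 3.810454
  t = 1.0000: CF_t = 3.900000, DF = 0.954606, PV = 3.722965
  t = 1.5000: CF_t = 3.900000, DF = 0.932688, PV = 3.637484
  t = 2.0000: CF_t = 103.900000, DF = 0.911273, PV = 94.681289
Price P = sum_t PV_t = 105.852191

Answer: Price = 105.8522


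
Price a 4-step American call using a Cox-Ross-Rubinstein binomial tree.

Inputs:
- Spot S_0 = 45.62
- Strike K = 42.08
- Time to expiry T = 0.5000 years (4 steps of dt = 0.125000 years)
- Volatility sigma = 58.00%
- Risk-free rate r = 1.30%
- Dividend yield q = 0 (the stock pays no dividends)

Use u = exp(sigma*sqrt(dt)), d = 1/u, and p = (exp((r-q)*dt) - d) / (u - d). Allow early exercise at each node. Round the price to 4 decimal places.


Answer: Price = V(0,0) = 9.2517

Derivation:
dt = T/N = 0.125000
u = exp(sigma*sqrt(dt)) = 1.227600; d = 1/u = 0.814598
p = (exp((r-q)*dt) - d) / (u - d) = 0.452851
Discount per step: exp(-r*dt) = 0.998376
Stock lattice S(k, i) with i counting down-moves:
  k=0: S(0,0) = 45.6200
  k=1: S(1,0) = 56.0031; S(1,1) = 37.1619
  k=2: S(2,0) = 68.7494; S(2,1) = 45.6200; S(2,2) = 30.2720
  k=3: S(3,0) = 84.3968; S(3,1) = 56.0031; S(3,2) = 37.1619; S(3,3) = 24.6595
  k=4: S(4,0) = 103.6055; S(4,1) = 68.7494; S(4,2) = 45.6200; S(4,3) = 30.2720; S(4,4) = 20.0876
Terminal payoffs V(N, i) = max(S_T - K, 0):
  V(4,0) = 61.525465; V(4,1) = 26.669410; V(4,2) = 3.540000; V(4,3) = 0.000000; V(4,4) = 0.000000
Backward induction: V(k, i) = exp(-r*dt) * [p * V(k+1, i) + (1-p) * V(k+1, i+1)]; then take max(V_cont, immediate exercise) for American.
  V(3,0) = exp(-r*dt) * [p*61.525465 + (1-p)*26.669410] = 42.385093; exercise = 42.316769; V(3,0) = max -> 42.385093
  V(3,1) = exp(-r*dt) * [p*26.669410 + (1-p)*3.540000] = 13.991432; exercise = 13.923108; V(3,1) = max -> 13.991432
  V(3,2) = exp(-r*dt) * [p*3.540000 + (1-p)*0.000000] = 1.600491; exercise = 0.000000; V(3,2) = max -> 1.600491
  V(3,3) = exp(-r*dt) * [p*0.000000 + (1-p)*0.000000] = 0.000000; exercise = 0.000000; V(3,3) = max -> 0.000000
  V(2,0) = exp(-r*dt) * [p*42.385093 + (1-p)*13.991432] = 26.805948; exercise = 26.669410; V(2,0) = max -> 26.805948
  V(2,1) = exp(-r*dt) * [p*13.991432 + (1-p)*1.600491] = 7.200037; exercise = 3.540000; V(2,1) = max -> 7.200037
  V(2,2) = exp(-r*dt) * [p*1.600491 + (1-p)*0.000000] = 0.723608; exercise = 0.000000; V(2,2) = max -> 0.723608
  V(1,0) = exp(-r*dt) * [p*26.805948 + (1-p)*7.200037] = 16.052496; exercise = 13.923108; V(1,0) = max -> 16.052496
  V(1,1) = exp(-r*dt) * [p*7.200037 + (1-p)*0.723608] = 3.650531; exercise = 0.000000; V(1,1) = max -> 3.650531
  V(0,0) = exp(-r*dt) * [p*16.052496 + (1-p)*3.650531] = 9.251733; exercise = 3.540000; V(0,0) = max -> 9.251733


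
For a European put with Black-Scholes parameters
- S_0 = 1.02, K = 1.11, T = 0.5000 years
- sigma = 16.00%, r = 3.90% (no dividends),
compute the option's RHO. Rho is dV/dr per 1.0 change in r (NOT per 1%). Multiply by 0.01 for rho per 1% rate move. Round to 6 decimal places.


Answer: Rho = -0.400688

Derivation:
d1 = -0.5184629605; d2 = -0.6316000455
phi(d1) = 0.3487707484; exp(-qT) = 1.0000000000; exp(-rT) = 0.9806888952
N(-d2) = 0.7361758716
Rho = -K*T*exp(-rT)*N(-d2) = -1.1100 * 0.5000 * 0.9806888952 * 0.7361758716 = -0.400688


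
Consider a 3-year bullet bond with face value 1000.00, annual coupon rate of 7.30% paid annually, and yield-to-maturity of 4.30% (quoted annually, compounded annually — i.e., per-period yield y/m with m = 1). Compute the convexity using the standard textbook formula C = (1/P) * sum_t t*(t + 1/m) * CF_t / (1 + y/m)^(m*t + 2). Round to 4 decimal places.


Answer: Convexity = 10.0949

Derivation:
Coupon per period c = face * coupon_rate / m = 73.000000
Periods per year m = 1; per-period yield y/m = 0.043000
Number of cashflows N = 3
Cashflows (t years, CF_t, discount factor 1/(1+y/m)^(m*t), PV):
  t = 1.0000: CF_t = 73.000000, DF = 0.958773, PV = 69.990412
  t = 2.0000: CF_t = 73.000000, DF = 0.919245, PV = 67.104902
  t = 3.0000: CF_t = 1073.000000, DF = 0.881347, PV = 945.685645
Price P = sum_t PV_t = 1082.780959
Convexity numerator sum_t t*(t + 1/m) * CF_t / (1+y/m)^(m*t + 2):
  t = 1.0000: term = 128.676705
  t = 2.0000: term = 370.115162
  t = 3.0000: term = 10431.804174
Convexity = (1/P) * sum = 10930.596041 / 1082.780959 = 10.094928


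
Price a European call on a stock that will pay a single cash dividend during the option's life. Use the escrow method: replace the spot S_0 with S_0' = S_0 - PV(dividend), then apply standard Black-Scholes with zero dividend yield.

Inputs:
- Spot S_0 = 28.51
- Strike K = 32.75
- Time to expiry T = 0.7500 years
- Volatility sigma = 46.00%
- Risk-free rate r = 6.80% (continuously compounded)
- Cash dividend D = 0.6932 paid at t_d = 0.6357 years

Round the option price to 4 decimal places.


PV(D) = D * exp(-r * t_d) = 0.6932 * 0.95769339 = 0.66387306
S_0' = S_0 - PV(D) = 28.5100 - 0.66387306 = 27.84612694
d1 = (ln(S_0'/K) + (r + sigma^2/2)*T) / (sigma*sqrt(T)) = -0.07997324
d2 = d1 - sigma*sqrt(T) = -0.47834492
exp(-rT) = 0.95027867
N(d1) = 0.46812927; N(d2) = 0.31620236
C = S_0' * N(d1) - K * exp(-rT) * N(d2) = 27.84612694 * 0.46812927 - 32.7500 * 0.95027867 * 0.31620236 = 3.1949

Answer: Price = 3.1949


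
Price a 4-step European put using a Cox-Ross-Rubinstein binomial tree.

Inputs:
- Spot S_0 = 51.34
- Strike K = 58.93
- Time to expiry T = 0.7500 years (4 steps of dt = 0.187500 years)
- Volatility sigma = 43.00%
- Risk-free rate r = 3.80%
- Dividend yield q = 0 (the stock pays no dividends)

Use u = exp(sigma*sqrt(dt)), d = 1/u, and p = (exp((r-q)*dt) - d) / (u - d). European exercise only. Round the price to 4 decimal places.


dt = T/N = 0.187500
u = exp(sigma*sqrt(dt)) = 1.204658; d = 1/u = 0.830111
p = (exp((r-q)*dt) - d) / (u - d) = 0.472676
Discount per step: exp(-r*dt) = 0.992900
Stock lattice S(k, i) with i counting down-moves:
  k=0: S(0,0) = 51.3400
  k=1: S(1,0) = 61.8471; S(1,1) = 42.6179
  k=2: S(2,0) = 74.5046; S(2,1) = 51.3400; S(2,2) = 35.3776
  k=3: S(3,0) = 89.7526; S(3,1) = 61.8471; S(3,2) = 42.6179; S(3,3) = 29.3674
  k=4: S(4,0) = 108.1211; S(4,1) = 74.5046; S(4,2) = 51.3400; S(4,3) = 35.3776; S(4,4) = 24.3782
Terminal payoffs V(N, i) = max(K - S_T, 0):
  V(4,0) = 0.000000; V(4,1) = 0.000000; V(4,2) = 7.590000; V(4,3) = 23.552386; V(4,4) = 34.551823
Backward induction: V(k, i) = exp(-r*dt) * [p * V(k+1, i) + (1-p) * V(k+1, i+1)].
  V(3,0) = exp(-r*dt) * [p*0.000000 + (1-p)*0.000000] = 0.000000
  V(3,1) = exp(-r*dt) * [p*0.000000 + (1-p)*7.590000] = 3.973973
  V(3,2) = exp(-r*dt) * [p*7.590000 + (1-p)*23.552386] = 15.893701
  V(3,3) = exp(-r*dt) * [p*23.552386 + (1-p)*34.551823] = 29.144258
  V(2,0) = exp(-r*dt) * [p*0.000000 + (1-p)*3.973973] = 2.080693
  V(2,1) = exp(-r*dt) * [p*3.973973 + (1-p)*15.893701] = 10.186691
  V(2,2) = exp(-r*dt) * [p*15.893701 + (1-p)*29.144258] = 22.718588
  V(1,0) = exp(-r*dt) * [p*2.080693 + (1-p)*10.186691] = 6.310060
  V(1,1) = exp(-r*dt) * [p*10.186691 + (1-p)*22.718588] = 16.675820
  V(0,0) = exp(-r*dt) * [p*6.310060 + (1-p)*16.675820] = 11.692566

Answer: Price = V(0,0) = 11.6926


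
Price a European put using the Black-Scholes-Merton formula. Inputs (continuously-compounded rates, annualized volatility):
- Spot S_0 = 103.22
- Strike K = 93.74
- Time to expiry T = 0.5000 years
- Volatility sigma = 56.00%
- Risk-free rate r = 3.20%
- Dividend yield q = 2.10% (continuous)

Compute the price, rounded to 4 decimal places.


d1 = (ln(S/K) + (r - q + 0.5*sigma^2) * T) / (sigma * sqrt(T)) = 0.45516878
d2 = d1 - sigma * sqrt(T) = 0.05918898
exp(-rT) = 0.98412732; exp(-qT) = 0.98955493
P = K * exp(-rT) * N(-d2) - S_0 * exp(-qT) * N(-d1)
N(-d1) = 0.32449391; N(-d2) = 0.47640079
P = 93.7400 * 0.98412732 * 0.47640079 - 103.2200 * 0.98955493 * 0.32449391 = 10.8046

Answer: Price = 10.8046


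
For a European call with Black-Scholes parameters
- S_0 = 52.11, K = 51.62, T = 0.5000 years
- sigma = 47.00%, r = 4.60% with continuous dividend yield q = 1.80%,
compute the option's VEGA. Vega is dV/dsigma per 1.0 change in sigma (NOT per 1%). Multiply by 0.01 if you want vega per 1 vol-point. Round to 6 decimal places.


Answer: Vega = 14.165732

Derivation:
d1 = 0.2367233265; d2 = -0.0956168607
phi(d1) = 0.3879194749; exp(-qT) = 0.9910403788; exp(-rT) = 0.9772624838
Vega = S * exp(-qT) * phi(d1) * sqrt(T) = 52.1100 * 0.9910403788 * 0.3879194749 * 0.7071067812 = 14.165732


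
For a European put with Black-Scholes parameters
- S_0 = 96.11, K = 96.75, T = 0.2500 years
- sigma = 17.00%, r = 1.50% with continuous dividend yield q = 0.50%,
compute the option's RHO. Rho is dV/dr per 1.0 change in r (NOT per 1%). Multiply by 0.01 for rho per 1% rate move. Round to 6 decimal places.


d1 = -0.0061701538; d2 = -0.0911701538
phi(d1) = 0.3989346864; exp(-qT) = 0.9987507809; exp(-rT) = 0.9962570225
N(-d2) = 0.5363213050
Rho = -K*T*exp(-rT)*N(-d2) = -96.7500 * 0.2500 * 0.9962570225 * 0.5363213050 = -12.923717

Answer: Rho = -12.923717


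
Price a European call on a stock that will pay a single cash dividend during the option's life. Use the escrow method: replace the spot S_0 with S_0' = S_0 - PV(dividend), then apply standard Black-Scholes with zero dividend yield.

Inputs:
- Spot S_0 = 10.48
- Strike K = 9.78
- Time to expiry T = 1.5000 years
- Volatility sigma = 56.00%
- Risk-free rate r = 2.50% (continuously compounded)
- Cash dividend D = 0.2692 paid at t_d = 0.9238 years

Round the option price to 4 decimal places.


Answer: Price = 3.0509

Derivation:
PV(D) = D * exp(-r * t_d) = 0.2692 * 0.97716965 = 0.26305407
S_0' = S_0 - PV(D) = 10.4800 - 0.26305407 = 10.21694593
d1 = (ln(S_0'/K) + (r + sigma^2/2)*T) / (sigma*sqrt(T)) = 0.46133256
d2 = d1 - sigma*sqrt(T) = -0.22452457
exp(-rT) = 0.96319442
N(d1) = 0.67771999; N(d2) = 0.41117458
C = S_0' * N(d1) - K * exp(-rT) * N(d2) = 10.21694593 * 0.67771999 - 9.7800 * 0.96319442 * 0.41117458 = 3.0509


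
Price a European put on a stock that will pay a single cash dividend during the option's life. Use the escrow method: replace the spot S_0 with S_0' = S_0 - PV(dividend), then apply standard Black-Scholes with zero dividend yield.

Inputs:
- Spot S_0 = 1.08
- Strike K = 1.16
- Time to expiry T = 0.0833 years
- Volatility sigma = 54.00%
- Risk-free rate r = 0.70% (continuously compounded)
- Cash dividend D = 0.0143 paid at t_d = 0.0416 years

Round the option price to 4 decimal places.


Answer: Price = 0.1257

Derivation:
PV(D) = D * exp(-r * t_d) = 0.0143 * 0.99970884 = 0.01429584
S_0' = S_0 - PV(D) = 1.0800 - 0.01429584 = 1.06570416
d1 = (ln(S_0'/K) + (r + sigma^2/2)*T) / (sigma*sqrt(T)) = -0.46233192
d2 = d1 - sigma*sqrt(T) = -0.61818531
exp(-rT) = 0.99941707
N(-d1) = 0.67807834; N(-d2) = 0.73177340
P = K * exp(-rT) * N(-d2) - S_0' * N(-d1) = 1.1600 * 0.99941707 * 0.73177340 - 1.06570416 * 0.67807834 = 0.1257


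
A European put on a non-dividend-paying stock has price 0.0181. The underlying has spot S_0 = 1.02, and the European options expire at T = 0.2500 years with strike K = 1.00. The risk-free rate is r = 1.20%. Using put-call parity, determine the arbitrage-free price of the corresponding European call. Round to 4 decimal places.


Answer: Call price = 0.0411

Derivation:
Put-call parity: C - P = S_0 * exp(-qT) - K * exp(-rT).
S_0 * exp(-qT) = 1.0200 * 1.00000000 = 1.02000000
K * exp(-rT) = 1.0000 * 0.99700450 = 0.99700450
C = P + S*exp(-qT) - K*exp(-rT)
C = 0.0181 + 1.02000000 - 0.99700450 = 0.0411


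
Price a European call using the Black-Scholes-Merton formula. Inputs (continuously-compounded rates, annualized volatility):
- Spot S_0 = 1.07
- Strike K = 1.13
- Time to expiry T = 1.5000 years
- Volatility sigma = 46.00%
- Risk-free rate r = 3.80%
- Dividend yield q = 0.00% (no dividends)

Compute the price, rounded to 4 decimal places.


Answer: Price = 0.2384

Derivation:
d1 = (ln(S/K) + (r - q + 0.5*sigma^2) * T) / (sigma * sqrt(T)) = 0.28602411
d2 = d1 - sigma * sqrt(T) = -0.27735854
exp(-rT) = 0.94459407; exp(-qT) = 1.00000000
C = S_0 * exp(-qT) * N(d1) - K * exp(-rT) * N(d2)
N(d1) = 0.61257017; N(d2) = 0.39075241
C = 1.0700 * 1.00000000 * 0.61257017 - 1.1300 * 0.94459407 * 0.39075241 = 0.2384


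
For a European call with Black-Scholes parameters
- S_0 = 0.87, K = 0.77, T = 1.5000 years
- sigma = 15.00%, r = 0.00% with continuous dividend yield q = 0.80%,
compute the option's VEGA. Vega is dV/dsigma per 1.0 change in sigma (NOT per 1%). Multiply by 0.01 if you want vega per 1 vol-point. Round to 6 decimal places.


Answer: Vega = 0.330770

Derivation:
d1 = 0.6911790353; d2 = 0.5074673046
phi(d1) = 0.3141757417; exp(-qT) = 0.9880717129; exp(-rT) = 1.0000000000
Vega = S * exp(-qT) * phi(d1) * sqrt(T) = 0.8700 * 0.9880717129 * 0.3141757417 * 1.2247448714 = 0.330770


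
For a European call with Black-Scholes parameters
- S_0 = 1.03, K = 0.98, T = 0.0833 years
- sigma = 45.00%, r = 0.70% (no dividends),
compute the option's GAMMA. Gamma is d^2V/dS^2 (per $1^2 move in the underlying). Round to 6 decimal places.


d1 = 0.4525694325; d2 = 0.3226916053
phi(d1) = 0.3601091573; exp(-qT) = 1.0000000000; exp(-rT) = 0.9994170700
Gamma = exp(-qT) * phi(d1) / (S * sigma * sqrt(T)) = 1.0000000000 * 0.3601091573 / (1.0300 * 0.4500 * 0.2886173938) = 2.691919

Answer: Gamma = 2.691919


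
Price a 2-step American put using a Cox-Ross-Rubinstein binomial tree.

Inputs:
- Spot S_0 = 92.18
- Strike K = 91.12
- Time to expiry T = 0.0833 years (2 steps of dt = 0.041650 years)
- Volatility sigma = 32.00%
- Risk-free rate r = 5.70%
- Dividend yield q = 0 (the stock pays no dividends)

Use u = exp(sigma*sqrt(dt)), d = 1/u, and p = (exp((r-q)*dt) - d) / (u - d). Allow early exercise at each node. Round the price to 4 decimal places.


dt = T/N = 0.041650
u = exp(sigma*sqrt(dt)) = 1.067486; d = 1/u = 0.936780
p = (exp((r-q)*dt) - d) / (u - d) = 0.501864
Discount per step: exp(-r*dt) = 0.997629
Stock lattice S(k, i) with i counting down-moves:
  k=0: S(0,0) = 92.1800
  k=1: S(1,0) = 98.4009; S(1,1) = 86.3524
  k=2: S(2,0) = 105.0416; S(2,1) = 92.1800; S(2,2) = 80.8932
Terminal payoffs V(N, i) = max(K - S_T, 0):
  V(2,0) = 0.000000; V(2,1) = 0.000000; V(2,2) = 10.226792
Backward induction: V(k, i) = exp(-r*dt) * [p * V(k+1, i) + (1-p) * V(k+1, i+1)]; then take max(V_cont, immediate exercise) for American.
  V(1,0) = exp(-r*dt) * [p*0.000000 + (1-p)*0.000000] = 0.000000; exercise = 0.000000; V(1,0) = max -> 0.000000
  V(1,1) = exp(-r*dt) * [p*0.000000 + (1-p)*10.226792] = 5.082254; exercise = 4.767606; V(1,1) = max -> 5.082254
  V(0,0) = exp(-r*dt) * [p*0.000000 + (1-p)*5.082254] = 2.525651; exercise = 0.000000; V(0,0) = max -> 2.525651

Answer: Price = V(0,0) = 2.5257


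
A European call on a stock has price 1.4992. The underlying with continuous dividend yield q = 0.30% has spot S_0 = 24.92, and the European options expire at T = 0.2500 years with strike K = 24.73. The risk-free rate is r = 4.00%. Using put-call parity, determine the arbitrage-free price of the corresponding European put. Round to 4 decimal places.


Answer: Put price = 1.0818

Derivation:
Put-call parity: C - P = S_0 * exp(-qT) - K * exp(-rT).
S_0 * exp(-qT) = 24.9200 * 0.99925028 = 24.90131701
K * exp(-rT) = 24.7300 * 0.99004983 = 24.48393239
P = C - S*exp(-qT) + K*exp(-rT)
P = 1.4992 - 24.90131701 + 24.48393239 = 1.0818


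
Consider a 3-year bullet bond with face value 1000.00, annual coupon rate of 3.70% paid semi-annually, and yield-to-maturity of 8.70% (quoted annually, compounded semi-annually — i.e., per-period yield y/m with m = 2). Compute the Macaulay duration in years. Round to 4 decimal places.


Answer: Macaulay duration = 2.8555 years

Derivation:
Coupon per period c = face * coupon_rate / m = 18.500000
Periods per year m = 2; per-period yield y/m = 0.043500
Number of cashflows N = 6
Cashflows (t years, CF_t, discount factor 1/(1+y/m)^(m*t), PV):
  t = 0.5000: CF_t = 18.500000, DF = 0.958313, PV = 17.728797
  t = 1.0000: CF_t = 18.500000, DF = 0.918365, PV = 16.989743
  t = 1.5000: CF_t = 18.500000, DF = 0.880081, PV = 16.281498
  t = 2.0000: CF_t = 18.500000, DF = 0.843393, PV = 15.602777
  t = 2.5000: CF_t = 18.500000, DF = 0.808235, PV = 14.952350
  t = 3.0000: CF_t = 1018.500000, DF = 0.774543, PV = 788.871585
Price P = sum_t PV_t = 870.426751
Macaulay numerator sum_t t * PV_t:
  t * PV_t at t = 0.5000: 8.864399
  t * PV_t at t = 1.0000: 16.989743
  t * PV_t at t = 1.5000: 24.422247
  t * PV_t at t = 2.0000: 31.205555
  t * PV_t at t = 2.5000: 37.380876
  t * PV_t at t = 3.0000: 2366.614754
Macaulay duration D = (sum_t t * PV_t) / P = 2485.477574 / 870.426751 = 2.855470


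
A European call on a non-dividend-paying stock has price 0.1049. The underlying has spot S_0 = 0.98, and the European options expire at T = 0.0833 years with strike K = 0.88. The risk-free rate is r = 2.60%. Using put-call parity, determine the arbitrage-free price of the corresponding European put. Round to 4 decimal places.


Put-call parity: C - P = S_0 * exp(-qT) - K * exp(-rT).
S_0 * exp(-qT) = 0.9800 * 1.00000000 = 0.98000000
K * exp(-rT) = 0.8800 * 0.99783654 = 0.87809616
P = C - S*exp(-qT) + K*exp(-rT)
P = 0.1049 - 0.98000000 + 0.87809616 = 0.0030

Answer: Put price = 0.0030


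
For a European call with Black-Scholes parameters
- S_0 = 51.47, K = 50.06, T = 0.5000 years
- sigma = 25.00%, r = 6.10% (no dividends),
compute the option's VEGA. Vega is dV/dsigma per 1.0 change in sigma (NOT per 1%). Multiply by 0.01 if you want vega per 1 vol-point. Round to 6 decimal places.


d1 = 0.4180518678; d2 = 0.2412751726
phi(d1) = 0.3655609648; exp(-qT) = 1.0000000000; exp(-rT) = 0.9699604321
Vega = S * exp(-qT) * phi(d1) * sqrt(T) = 51.4700 * 1.0000000000 * 0.3655609648 * 0.7071067812 = 13.304513

Answer: Vega = 13.304513


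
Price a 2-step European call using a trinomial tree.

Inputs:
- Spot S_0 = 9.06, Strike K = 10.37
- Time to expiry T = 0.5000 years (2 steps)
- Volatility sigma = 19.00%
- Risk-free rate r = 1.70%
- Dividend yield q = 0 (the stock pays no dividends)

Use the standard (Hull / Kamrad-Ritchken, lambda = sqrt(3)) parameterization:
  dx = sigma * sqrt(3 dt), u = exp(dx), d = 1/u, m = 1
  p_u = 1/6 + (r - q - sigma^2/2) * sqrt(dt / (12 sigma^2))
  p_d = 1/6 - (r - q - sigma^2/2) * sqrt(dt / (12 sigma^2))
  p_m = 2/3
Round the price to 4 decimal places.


dt = T/N = 0.250000; dx = sigma*sqrt(3*dt) = 0.164545
u = exp(dx) = 1.178856; d = 1/u = 0.848280
p_u = 0.165869, p_m = 0.666667, p_d = 0.167464
Discount per step: exp(-r*dt) = 0.995759
Stock lattice S(k, j) with j the centered position index:
  k=0: S(0,+0) = 9.0600
  k=1: S(1,-1) = 7.6854; S(1,+0) = 9.0600; S(1,+1) = 10.6804
  k=2: S(2,-2) = 6.5194; S(2,-1) = 7.6854; S(2,+0) = 9.0600; S(2,+1) = 10.6804; S(2,+2) = 12.5907
Terminal payoffs V(N, j) = max(S_T - K, 0):
  V(2,-2) = 0.000000; V(2,-1) = 0.000000; V(2,+0) = 0.000000; V(2,+1) = 0.310439; V(2,+2) = 2.220704
Backward induction: V(k, j) = exp(-r*dt) * [p_u * V(k+1, j+1) + p_m * V(k+1, j) + p_d * V(k+1, j-1)]
  V(1,-1) = exp(-r*dt) * [p_u*0.000000 + p_m*0.000000 + p_d*0.000000] = 0.000000
  V(1,+0) = exp(-r*dt) * [p_u*0.310439 + p_m*0.000000 + p_d*0.000000] = 0.051274
  V(1,+1) = exp(-r*dt) * [p_u*2.220704 + p_m*0.310439 + p_d*0.000000] = 0.572866
  V(0,+0) = exp(-r*dt) * [p_u*0.572866 + p_m*0.051274 + p_d*0.000000] = 0.128655

Answer: Price = V(0,0) = 0.1287


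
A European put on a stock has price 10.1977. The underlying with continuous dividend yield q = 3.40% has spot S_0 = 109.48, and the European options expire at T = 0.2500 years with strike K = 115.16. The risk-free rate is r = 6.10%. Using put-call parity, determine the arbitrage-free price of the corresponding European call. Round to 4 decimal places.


Answer: Call price = 5.3339

Derivation:
Put-call parity: C - P = S_0 * exp(-qT) - K * exp(-rT).
S_0 * exp(-qT) = 109.4800 * 0.99153602 = 108.55336378
K * exp(-rT) = 115.1600 * 0.98486569 = 113.41713314
C = P + S*exp(-qT) - K*exp(-rT)
C = 10.1977 + 108.55336378 - 113.41713314 = 5.3339


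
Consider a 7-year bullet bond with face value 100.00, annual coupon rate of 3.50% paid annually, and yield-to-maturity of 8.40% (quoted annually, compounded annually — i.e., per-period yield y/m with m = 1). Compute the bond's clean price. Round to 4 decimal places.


Answer: Price = 74.8341

Derivation:
Coupon per period c = face * coupon_rate / m = 3.500000
Periods per year m = 1; per-period yield y/m = 0.084000
Number of cashflows N = 7
Cashflows (t years, CF_t, discount factor 1/(1+y/m)^(m*t), PV):
  t = 1.0000: CF_t = 3.500000, DF = 0.922509, PV = 3.228782
  t = 2.0000: CF_t = 3.500000, DF = 0.851023, PV = 2.978581
  t = 3.0000: CF_t = 3.500000, DF = 0.785077, PV = 2.747769
  t = 4.0000: CF_t = 3.500000, DF = 0.724241, PV = 2.534842
  t = 5.0000: CF_t = 3.500000, DF = 0.668119, PV = 2.338415
  t = 6.0000: CF_t = 3.500000, DF = 0.616346, PV = 2.157210
  t = 7.0000: CF_t = 103.500000, DF = 0.568585, PV = 58.848497
Price P = sum_t PV_t = 74.834096


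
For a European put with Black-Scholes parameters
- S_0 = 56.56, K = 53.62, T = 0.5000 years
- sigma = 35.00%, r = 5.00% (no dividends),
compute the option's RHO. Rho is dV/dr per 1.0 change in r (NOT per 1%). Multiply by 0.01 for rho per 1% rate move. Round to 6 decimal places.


d1 = 0.4404462631; d2 = 0.1929588897
phi(d1) = 0.3620637461; exp(-qT) = 1.0000000000; exp(-rT) = 0.9753099120
N(-d2) = 0.4234955821
Rho = -K*T*exp(-rT)*N(-d2) = -53.6200 * 0.5000 * 0.9753099120 * 0.4234955821 = -11.073587

Answer: Rho = -11.073587


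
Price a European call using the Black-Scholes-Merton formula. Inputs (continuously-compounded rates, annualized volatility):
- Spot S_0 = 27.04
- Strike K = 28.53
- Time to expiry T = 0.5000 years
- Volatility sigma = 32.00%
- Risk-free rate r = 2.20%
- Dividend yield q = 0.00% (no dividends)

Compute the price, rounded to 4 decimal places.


d1 = (ln(S/K) + (r - q + 0.5*sigma^2) * T) / (sigma * sqrt(T)) = -0.07530207
d2 = d1 - sigma * sqrt(T) = -0.30157624
exp(-rT) = 0.98906028; exp(-qT) = 1.00000000
C = S_0 * exp(-qT) * N(d1) - K * exp(-rT) * N(d2)
N(d1) = 0.46998719; N(d2) = 0.38148756
C = 27.0400 * 1.00000000 * 0.46998719 - 28.5300 * 0.98906028 * 0.38148756 = 1.9437

Answer: Price = 1.9437


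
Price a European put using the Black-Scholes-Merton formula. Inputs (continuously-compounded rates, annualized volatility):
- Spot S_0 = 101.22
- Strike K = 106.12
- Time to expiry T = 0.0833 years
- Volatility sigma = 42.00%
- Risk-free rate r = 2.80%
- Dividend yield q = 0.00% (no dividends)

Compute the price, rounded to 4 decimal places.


Answer: Price = 7.6703

Derivation:
d1 = (ln(S/K) + (r - q + 0.5*sigma^2) * T) / (sigma * sqrt(T)) = -0.31013792
d2 = d1 - sigma * sqrt(T) = -0.43135723
exp(-rT) = 0.99767032; exp(-qT) = 1.00000000
P = K * exp(-rT) * N(-d2) - S_0 * exp(-qT) * N(-d1)
N(-d1) = 0.62177196; N(-d2) = 0.66689568
P = 106.1200 * 0.99767032 * 0.66689568 - 101.2200 * 1.00000000 * 0.62177196 = 7.6703


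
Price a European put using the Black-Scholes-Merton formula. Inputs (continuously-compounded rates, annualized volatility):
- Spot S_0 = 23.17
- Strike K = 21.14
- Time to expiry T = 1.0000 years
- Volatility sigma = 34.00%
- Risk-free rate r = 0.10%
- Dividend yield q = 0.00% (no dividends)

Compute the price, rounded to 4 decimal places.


Answer: Price = 2.0730

Derivation:
d1 = (ln(S/K) + (r - q + 0.5*sigma^2) * T) / (sigma * sqrt(T)) = 0.44262164
d2 = d1 - sigma * sqrt(T) = 0.10262164
exp(-rT) = 0.99900050; exp(-qT) = 1.00000000
P = K * exp(-rT) * N(-d2) - S_0 * exp(-qT) * N(-d1)
N(-d1) = 0.32901971; N(-d2) = 0.45913163
P = 21.1400 * 0.99900050 * 0.45913163 - 23.1700 * 1.00000000 * 0.32901971 = 2.0730


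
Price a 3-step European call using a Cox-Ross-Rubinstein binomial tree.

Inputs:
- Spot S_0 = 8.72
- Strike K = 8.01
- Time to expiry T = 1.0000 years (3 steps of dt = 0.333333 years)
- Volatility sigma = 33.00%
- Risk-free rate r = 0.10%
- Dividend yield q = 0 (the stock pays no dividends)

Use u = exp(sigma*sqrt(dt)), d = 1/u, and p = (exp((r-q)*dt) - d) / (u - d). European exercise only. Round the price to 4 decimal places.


dt = T/N = 0.333333
u = exp(sigma*sqrt(dt)) = 1.209885; d = 1/u = 0.826525
p = (exp((r-q)*dt) - d) / (u - d) = 0.453382
Discount per step: exp(-r*dt) = 0.999667
Stock lattice S(k, i) with i counting down-moves:
  k=0: S(0,0) = 8.7200
  k=1: S(1,0) = 10.5502; S(1,1) = 7.2073
  k=2: S(2,0) = 12.7645; S(2,1) = 8.7200; S(2,2) = 5.9570
  k=3: S(3,0) = 15.4436; S(3,1) = 10.5502; S(3,2) = 7.2073; S(3,3) = 4.9236
Terminal payoffs V(N, i) = max(S_T - K, 0):
  V(3,0) = 7.433620; V(3,1) = 2.540200; V(3,2) = 0.000000; V(3,3) = 0.000000
Backward induction: V(k, i) = exp(-r*dt) * [p * V(k+1, i) + (1-p) * V(k+1, i+1)].
  V(2,0) = exp(-r*dt) * [p*7.433620 + (1-p)*2.540200] = 4.757202
  V(2,1) = exp(-r*dt) * [p*2.540200 + (1-p)*0.000000] = 1.151297
  V(2,2) = exp(-r*dt) * [p*0.000000 + (1-p)*0.000000] = 0.000000
  V(1,0) = exp(-r*dt) * [p*4.757202 + (1-p)*1.151297] = 2.785220
  V(1,1) = exp(-r*dt) * [p*1.151297 + (1-p)*0.000000] = 0.521803
  V(0,0) = exp(-r*dt) * [p*2.785220 + (1-p)*0.521803] = 1.547479

Answer: Price = V(0,0) = 1.5475


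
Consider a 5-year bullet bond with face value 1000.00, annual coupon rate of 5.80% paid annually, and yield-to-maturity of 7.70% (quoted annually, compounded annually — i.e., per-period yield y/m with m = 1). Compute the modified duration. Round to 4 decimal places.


Answer: Modified duration = 4.1384

Derivation:
Coupon per period c = face * coupon_rate / m = 58.000000
Periods per year m = 1; per-period yield y/m = 0.077000
Number of cashflows N = 5
Cashflows (t years, CF_t, discount factor 1/(1+y/m)^(m*t), PV):
  t = 1.0000: CF_t = 58.000000, DF = 0.928505, PV = 53.853296
  t = 2.0000: CF_t = 58.000000, DF = 0.862122, PV = 50.003061
  t = 3.0000: CF_t = 58.000000, DF = 0.800484, PV = 46.428097
  t = 4.0000: CF_t = 58.000000, DF = 0.743254, PV = 43.108725
  t = 5.0000: CF_t = 1058.000000, DF = 0.690115, PV = 730.141698
Price P = sum_t PV_t = 923.534877
First compute Macaulay numerator sum_t t * PV_t:
  t * PV_t at t = 1.0000: 53.853296
  t * PV_t at t = 2.0000: 100.006121
  t * PV_t at t = 3.0000: 139.284291
  t * PV_t at t = 4.0000: 172.434901
  t * PV_t at t = 5.0000: 3650.708488
Macaulay duration D = 4116.287097 / 923.534877 = 4.457100
Modified duration = D / (1 + y/m) = 4.457100 / (1 + 0.077000) = 4.138440


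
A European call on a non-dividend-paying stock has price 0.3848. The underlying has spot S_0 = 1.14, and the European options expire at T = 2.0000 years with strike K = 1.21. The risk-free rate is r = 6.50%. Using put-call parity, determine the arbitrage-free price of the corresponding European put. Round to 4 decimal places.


Answer: Put price = 0.3073

Derivation:
Put-call parity: C - P = S_0 * exp(-qT) - K * exp(-rT).
S_0 * exp(-qT) = 1.1400 * 1.00000000 = 1.14000000
K * exp(-rT) = 1.2100 * 0.87809543 = 1.06249547
P = C - S*exp(-qT) + K*exp(-rT)
P = 0.3848 - 1.14000000 + 1.06249547 = 0.3073


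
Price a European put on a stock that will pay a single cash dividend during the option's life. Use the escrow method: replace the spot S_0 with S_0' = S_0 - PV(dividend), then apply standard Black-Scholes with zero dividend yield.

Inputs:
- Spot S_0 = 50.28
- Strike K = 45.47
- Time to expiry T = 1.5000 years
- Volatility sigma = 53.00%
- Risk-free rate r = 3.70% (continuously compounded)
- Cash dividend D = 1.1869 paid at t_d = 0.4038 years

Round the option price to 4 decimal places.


PV(D) = D * exp(-r * t_d) = 1.1869 * 0.98517046 = 1.16929882
S_0' = S_0 - PV(D) = 50.2800 - 1.16929882 = 49.11070118
d1 = (ln(S_0'/K) + (r + sigma^2/2)*T) / (sigma*sqrt(T)) = 0.52871880
d2 = d1 - sigma*sqrt(T) = -0.12039598
exp(-rT) = 0.94601202
N(-d1) = 0.29850027; N(-d2) = 0.54791526
P = K * exp(-rT) * N(-d2) - S_0' * N(-d1) = 45.4700 * 0.94601202 * 0.54791526 - 49.11070118 * 0.29850027 = 8.9091

Answer: Price = 8.9091
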